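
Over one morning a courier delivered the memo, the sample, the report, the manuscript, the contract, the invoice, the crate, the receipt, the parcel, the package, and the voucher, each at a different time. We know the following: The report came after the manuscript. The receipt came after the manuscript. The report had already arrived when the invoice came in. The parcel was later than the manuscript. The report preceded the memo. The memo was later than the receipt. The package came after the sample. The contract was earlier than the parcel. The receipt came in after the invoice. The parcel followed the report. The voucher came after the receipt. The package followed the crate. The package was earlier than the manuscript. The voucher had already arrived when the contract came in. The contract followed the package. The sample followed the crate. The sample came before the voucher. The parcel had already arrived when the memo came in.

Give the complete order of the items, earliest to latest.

the crate, the sample, the package, the manuscript, the report, the invoice, the receipt, the voucher, the contract, the parcel, the memo

The constraints fix every adjacent pair, so only one ordering works:
the crate → the sample → the package → the manuscript → the report → the invoice → the receipt → the voucher → the contract → the parcel → the memo.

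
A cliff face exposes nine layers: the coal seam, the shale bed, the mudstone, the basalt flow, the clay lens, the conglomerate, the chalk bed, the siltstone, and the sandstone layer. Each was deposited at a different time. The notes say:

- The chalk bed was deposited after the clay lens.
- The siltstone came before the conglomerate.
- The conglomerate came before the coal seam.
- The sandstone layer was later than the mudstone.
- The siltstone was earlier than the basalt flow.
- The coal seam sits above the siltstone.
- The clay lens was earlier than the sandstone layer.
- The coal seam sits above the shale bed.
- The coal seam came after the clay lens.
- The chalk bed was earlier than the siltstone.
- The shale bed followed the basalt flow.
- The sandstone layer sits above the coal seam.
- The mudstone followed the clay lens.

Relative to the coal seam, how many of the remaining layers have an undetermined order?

1

Forced before the coal seam: the basalt flow, the chalk bed, the clay lens, the conglomerate, the shale bed, and the siltstone; forced after the coal seam: the sandstone layer.
That leaves the mudstone with no forced order relative to the coal seam — 1.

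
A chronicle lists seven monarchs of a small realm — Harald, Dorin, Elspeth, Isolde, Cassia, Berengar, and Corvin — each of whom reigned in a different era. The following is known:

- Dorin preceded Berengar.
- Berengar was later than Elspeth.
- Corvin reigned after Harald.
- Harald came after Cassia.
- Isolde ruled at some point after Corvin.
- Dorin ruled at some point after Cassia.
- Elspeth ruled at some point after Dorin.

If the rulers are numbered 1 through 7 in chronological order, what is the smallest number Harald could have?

Cassia must come before Harald — 1 forced predecessor.
Nothing else is forced ahead of Harald, so their earliest slot is position 1 + 1 = 2.

2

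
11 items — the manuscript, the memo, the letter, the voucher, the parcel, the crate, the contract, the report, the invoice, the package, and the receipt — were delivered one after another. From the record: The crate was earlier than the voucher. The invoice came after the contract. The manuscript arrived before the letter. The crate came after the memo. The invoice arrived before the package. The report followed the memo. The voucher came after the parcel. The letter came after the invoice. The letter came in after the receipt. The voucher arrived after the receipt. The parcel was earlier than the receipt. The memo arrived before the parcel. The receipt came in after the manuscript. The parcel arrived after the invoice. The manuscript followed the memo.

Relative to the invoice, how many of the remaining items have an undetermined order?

Forced before the invoice: the contract; forced after the invoice: the letter, the package, the parcel, the receipt, and the voucher.
That leaves the crate, the manuscript, the memo, and the report with no forced order relative to the invoice — 4.

4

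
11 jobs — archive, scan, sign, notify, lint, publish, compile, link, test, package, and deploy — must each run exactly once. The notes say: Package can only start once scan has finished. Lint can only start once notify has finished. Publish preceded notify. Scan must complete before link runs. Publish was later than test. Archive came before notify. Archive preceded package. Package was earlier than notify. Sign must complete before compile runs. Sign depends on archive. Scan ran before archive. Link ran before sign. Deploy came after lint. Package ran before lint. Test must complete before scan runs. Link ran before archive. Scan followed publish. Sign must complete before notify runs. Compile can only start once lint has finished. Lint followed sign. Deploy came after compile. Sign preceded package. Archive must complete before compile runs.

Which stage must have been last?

deploy

Every other stage has a chain of constraints placing it before deploy, so deploy is last.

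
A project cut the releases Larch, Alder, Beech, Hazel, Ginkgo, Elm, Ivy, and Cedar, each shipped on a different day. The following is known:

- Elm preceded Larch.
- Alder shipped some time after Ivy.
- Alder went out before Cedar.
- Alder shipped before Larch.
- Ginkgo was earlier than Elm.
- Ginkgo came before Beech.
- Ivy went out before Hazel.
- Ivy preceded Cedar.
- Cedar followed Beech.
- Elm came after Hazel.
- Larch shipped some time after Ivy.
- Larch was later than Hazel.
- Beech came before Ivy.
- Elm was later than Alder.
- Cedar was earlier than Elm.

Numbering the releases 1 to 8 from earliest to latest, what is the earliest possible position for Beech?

2

Ginkgo must come before Beech — 1 forced predecessor.
Nothing else is forced ahead of Beech, so its earliest slot is position 1 + 1 = 2.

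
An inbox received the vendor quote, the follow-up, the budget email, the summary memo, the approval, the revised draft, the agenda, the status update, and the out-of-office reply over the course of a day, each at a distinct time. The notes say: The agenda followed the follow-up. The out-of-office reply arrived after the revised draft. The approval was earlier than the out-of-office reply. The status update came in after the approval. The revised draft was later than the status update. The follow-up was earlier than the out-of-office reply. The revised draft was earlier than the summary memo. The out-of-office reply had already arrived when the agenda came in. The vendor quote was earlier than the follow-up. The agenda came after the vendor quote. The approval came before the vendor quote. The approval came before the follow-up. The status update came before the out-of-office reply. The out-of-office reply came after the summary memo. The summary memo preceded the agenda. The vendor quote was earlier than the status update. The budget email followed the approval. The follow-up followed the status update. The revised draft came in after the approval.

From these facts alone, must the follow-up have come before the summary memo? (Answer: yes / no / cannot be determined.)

No chain of stated constraints runs from the follow-up to the summary memo, and none runs from the summary memo to the follow-up either.
So the relative order of the follow-up and the summary memo is not fixed by the given facts.

cannot be determined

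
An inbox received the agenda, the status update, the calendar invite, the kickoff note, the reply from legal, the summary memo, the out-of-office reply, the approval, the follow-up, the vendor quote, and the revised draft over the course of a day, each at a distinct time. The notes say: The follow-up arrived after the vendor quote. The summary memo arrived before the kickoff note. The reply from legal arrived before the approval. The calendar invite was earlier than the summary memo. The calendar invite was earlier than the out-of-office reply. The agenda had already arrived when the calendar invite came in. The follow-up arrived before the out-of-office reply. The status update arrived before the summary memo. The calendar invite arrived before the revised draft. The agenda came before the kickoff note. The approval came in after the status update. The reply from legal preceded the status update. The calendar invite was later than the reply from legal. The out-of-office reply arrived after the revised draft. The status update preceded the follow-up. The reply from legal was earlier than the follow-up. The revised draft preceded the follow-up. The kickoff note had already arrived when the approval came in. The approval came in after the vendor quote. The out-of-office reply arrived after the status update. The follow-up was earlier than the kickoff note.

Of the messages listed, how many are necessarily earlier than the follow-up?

Directly stated before the follow-up: the reply from legal, the revised draft, the status update, and the vendor quote.
The agenda reaches the follow-up via the agenda → the calendar invite → the revised draft → the follow-up.
The calendar invite reaches the follow-up via the calendar invite → the revised draft → the follow-up.
No chain forces the approval (or any of the others) ahead of the follow-up.
That's the agenda, the calendar invite, the reply from legal, the revised draft, the status update, and the vendor quote — 6 in all.

6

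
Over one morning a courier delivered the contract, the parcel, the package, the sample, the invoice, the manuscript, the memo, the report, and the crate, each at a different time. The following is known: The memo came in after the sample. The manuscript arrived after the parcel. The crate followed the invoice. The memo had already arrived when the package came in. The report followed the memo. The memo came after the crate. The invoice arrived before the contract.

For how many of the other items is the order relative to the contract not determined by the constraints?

7

Forced before the contract: the invoice.
That leaves the crate, the manuscript, the memo, the package, the parcel, the report, and the sample with no forced order relative to the contract — 7.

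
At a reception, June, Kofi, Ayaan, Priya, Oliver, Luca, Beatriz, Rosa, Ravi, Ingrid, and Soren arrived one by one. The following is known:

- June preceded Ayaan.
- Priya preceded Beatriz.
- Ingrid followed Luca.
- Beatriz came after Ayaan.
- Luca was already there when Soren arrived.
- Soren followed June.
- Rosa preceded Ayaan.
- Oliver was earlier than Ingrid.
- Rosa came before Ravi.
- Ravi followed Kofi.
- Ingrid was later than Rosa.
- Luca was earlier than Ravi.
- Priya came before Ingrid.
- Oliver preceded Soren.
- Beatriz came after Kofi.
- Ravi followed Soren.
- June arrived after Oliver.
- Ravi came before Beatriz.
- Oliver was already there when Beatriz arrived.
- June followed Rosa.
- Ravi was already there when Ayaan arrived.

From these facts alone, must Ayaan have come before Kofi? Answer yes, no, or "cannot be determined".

no

Tracing the constraints gives Kofi → Ravi → Ayaan, so Kofi must come before Ayaan.
That means Ayaan cannot be before Kofi.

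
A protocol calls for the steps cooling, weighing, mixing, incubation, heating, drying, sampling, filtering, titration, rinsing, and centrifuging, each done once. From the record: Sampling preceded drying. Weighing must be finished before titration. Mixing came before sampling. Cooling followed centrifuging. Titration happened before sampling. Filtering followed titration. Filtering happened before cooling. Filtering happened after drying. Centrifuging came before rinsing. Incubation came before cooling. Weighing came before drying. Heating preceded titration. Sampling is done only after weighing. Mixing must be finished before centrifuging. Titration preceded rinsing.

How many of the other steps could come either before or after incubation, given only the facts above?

Forced after incubation: cooling.
That leaves centrifuging, drying, filtering, heating, mixing, rinsing, sampling, titration, and weighing with no forced order relative to incubation — 9.

9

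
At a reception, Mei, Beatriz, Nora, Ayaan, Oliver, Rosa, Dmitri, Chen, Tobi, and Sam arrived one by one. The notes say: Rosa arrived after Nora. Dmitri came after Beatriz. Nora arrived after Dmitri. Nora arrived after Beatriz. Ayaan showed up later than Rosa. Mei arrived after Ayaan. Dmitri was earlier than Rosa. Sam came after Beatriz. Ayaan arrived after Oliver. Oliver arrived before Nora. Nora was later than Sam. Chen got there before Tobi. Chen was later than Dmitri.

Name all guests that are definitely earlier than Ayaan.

Directly stated before Ayaan: Oliver and Rosa.
Beatriz reaches Ayaan via Beatriz → Dmitri → Rosa → Ayaan.
Dmitri reaches Ayaan via Dmitri → Rosa → Ayaan.
Nora reaches Ayaan via Nora → Rosa → Ayaan.
Likewise Sam reaches Ayaan by chaining the stated constraints.

Beatriz, Dmitri, Nora, Oliver, Rosa, Sam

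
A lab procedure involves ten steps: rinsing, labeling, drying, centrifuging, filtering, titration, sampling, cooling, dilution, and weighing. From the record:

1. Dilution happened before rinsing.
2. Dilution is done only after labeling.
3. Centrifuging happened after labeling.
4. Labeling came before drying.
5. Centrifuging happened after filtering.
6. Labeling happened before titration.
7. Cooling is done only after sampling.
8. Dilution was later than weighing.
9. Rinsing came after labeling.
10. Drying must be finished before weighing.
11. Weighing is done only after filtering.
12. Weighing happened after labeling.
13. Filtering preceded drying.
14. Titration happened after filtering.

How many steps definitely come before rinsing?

5

Directly stated before rinsing: dilution and labeling.
Drying reaches rinsing via drying → weighing → dilution → rinsing.
Filtering reaches rinsing via filtering → weighing → dilution → rinsing.
Weighing reaches rinsing via weighing → dilution → rinsing.
No chain forces centrifuging (or any of the others) ahead of rinsing.
That's dilution, drying, filtering, labeling, and weighing — 5 in all.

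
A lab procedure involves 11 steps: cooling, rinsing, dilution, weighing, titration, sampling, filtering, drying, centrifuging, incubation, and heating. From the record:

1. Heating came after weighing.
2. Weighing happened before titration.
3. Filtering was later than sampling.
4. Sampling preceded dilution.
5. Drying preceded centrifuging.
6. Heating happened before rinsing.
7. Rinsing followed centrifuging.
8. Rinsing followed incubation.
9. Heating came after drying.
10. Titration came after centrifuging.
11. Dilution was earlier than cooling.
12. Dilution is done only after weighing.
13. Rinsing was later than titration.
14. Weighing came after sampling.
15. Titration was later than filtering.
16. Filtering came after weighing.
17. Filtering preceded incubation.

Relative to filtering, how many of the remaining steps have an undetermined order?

Forced before filtering: sampling and weighing; forced after filtering: incubation, rinsing, and titration.
That leaves centrifuging, cooling, dilution, drying, and heating with no forced order relative to filtering — 5.

5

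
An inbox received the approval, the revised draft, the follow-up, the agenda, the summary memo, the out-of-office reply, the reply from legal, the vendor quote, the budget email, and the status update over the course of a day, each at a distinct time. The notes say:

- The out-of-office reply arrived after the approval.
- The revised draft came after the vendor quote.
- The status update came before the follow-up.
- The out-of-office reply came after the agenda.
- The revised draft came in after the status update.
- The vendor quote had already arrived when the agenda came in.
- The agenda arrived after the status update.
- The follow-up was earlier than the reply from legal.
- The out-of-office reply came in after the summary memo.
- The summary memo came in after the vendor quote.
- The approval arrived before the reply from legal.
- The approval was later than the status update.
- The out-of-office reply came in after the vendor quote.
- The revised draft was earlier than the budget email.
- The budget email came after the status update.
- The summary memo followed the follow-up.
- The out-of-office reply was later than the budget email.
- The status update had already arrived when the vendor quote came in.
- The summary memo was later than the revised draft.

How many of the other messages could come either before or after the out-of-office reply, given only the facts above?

Forced before the out-of-office reply: the agenda, the approval, the budget email, the follow-up, the revised draft, the status update, the summary memo, and the vendor quote.
That leaves the reply from legal with no forced order relative to the out-of-office reply — 1.

1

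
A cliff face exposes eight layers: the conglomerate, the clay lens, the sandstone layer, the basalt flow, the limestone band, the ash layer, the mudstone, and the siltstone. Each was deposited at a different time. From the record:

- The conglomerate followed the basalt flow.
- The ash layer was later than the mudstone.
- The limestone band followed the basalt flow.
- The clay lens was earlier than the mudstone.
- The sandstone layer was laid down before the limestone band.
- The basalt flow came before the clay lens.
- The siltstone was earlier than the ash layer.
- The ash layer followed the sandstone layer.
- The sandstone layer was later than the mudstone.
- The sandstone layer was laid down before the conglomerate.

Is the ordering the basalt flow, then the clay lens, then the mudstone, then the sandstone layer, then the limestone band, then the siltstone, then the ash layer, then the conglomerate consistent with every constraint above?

yes

Check each stated constraint against the proposed order — e.g. the sandstone layer is ahead of the conglomerate; the basalt flow is ahead of the conglomerate. Every pair is in the required order; nothing is violated.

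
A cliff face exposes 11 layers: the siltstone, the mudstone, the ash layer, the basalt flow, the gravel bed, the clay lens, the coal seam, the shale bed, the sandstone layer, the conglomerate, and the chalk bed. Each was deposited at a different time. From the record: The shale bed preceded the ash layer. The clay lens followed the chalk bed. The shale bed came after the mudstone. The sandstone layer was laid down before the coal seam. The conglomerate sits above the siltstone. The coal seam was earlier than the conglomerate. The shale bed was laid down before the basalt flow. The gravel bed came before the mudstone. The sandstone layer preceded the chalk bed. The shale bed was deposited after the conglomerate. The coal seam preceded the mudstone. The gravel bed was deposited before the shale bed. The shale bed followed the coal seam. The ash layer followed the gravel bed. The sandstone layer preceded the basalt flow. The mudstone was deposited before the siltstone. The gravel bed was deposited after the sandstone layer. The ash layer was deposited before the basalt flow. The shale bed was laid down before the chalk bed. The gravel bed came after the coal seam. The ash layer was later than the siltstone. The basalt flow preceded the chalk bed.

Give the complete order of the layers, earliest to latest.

The constraints fix every adjacent pair, so only one ordering works:
the sandstone layer → the coal seam → the gravel bed → the mudstone → the siltstone → the conglomerate → the shale bed → the ash layer → the basalt flow → the chalk bed → the clay lens.

the sandstone layer, the coal seam, the gravel bed, the mudstone, the siltstone, the conglomerate, the shale bed, the ash layer, the basalt flow, the chalk bed, the clay lens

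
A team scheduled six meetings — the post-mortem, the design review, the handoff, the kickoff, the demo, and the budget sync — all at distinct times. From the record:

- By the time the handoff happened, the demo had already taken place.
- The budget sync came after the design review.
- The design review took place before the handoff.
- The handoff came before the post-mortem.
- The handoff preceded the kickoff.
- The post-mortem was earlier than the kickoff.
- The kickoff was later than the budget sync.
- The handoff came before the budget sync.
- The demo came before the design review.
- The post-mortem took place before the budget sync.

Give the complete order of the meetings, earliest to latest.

The constraints fix every adjacent pair, so only one ordering works:
the demo → the design review → the handoff → the post-mortem → the budget sync → the kickoff.

the demo, the design review, the handoff, the post-mortem, the budget sync, the kickoff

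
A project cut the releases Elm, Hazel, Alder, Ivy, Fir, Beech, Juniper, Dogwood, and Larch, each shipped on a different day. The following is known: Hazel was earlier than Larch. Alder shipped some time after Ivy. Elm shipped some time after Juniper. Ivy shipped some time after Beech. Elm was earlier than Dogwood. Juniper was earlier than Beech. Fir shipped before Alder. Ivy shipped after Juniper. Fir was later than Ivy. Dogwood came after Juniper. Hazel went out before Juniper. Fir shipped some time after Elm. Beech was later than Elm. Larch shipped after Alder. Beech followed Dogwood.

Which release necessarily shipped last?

Larch

Every other release has a chain of constraints placing it before Larch, so Larch is last.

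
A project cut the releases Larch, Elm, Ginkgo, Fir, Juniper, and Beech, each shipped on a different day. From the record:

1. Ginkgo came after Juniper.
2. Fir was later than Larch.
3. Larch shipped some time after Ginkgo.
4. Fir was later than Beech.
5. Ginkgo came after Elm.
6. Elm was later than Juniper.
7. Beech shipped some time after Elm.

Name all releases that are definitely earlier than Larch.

Directly stated before Larch: Ginkgo.
Elm reaches Larch via Elm → Ginkgo → Larch.
Juniper reaches Larch via Juniper → Ginkgo → Larch.
No chain forces Fir (or any of the others) ahead of Larch.

Elm, Ginkgo, Juniper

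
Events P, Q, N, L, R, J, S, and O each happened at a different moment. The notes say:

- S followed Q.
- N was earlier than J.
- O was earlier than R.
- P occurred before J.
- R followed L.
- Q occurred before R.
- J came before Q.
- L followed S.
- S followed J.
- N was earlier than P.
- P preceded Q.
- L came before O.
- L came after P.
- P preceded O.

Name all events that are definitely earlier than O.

Directly stated before O: L and P.
J reaches O via J → S → L → O.
N reaches O via N → P → O.
Q reaches O via Q → S → L → O.
Likewise S reaches O by chaining the stated constraints.

J, L, N, P, Q, S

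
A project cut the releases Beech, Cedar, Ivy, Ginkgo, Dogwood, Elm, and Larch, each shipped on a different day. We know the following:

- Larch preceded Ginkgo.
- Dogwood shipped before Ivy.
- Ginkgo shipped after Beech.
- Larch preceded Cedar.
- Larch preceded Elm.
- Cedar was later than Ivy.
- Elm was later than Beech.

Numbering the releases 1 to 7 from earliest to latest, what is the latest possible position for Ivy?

Ivy must come before Cedar — 1 release forced after it.
Everything else can be placed before Ivy in some valid order, so Ivy can sit as late as position 7 − 1 = 6.

6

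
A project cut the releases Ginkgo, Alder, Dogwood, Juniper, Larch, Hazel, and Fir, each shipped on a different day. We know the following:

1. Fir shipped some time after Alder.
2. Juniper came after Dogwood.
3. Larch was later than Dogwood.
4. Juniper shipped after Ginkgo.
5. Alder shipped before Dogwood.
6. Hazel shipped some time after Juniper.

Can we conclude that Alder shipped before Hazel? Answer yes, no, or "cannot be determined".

Chain the constraints: Alder → Dogwood → Juniper → Hazel. Each link is directly stated, so Alder comes before Hazel.

yes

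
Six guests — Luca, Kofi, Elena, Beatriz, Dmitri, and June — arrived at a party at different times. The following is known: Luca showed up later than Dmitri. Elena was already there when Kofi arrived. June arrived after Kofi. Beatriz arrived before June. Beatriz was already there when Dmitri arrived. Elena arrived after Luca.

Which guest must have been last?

June

Every other guest has a chain of constraints placing them before June, so June is last.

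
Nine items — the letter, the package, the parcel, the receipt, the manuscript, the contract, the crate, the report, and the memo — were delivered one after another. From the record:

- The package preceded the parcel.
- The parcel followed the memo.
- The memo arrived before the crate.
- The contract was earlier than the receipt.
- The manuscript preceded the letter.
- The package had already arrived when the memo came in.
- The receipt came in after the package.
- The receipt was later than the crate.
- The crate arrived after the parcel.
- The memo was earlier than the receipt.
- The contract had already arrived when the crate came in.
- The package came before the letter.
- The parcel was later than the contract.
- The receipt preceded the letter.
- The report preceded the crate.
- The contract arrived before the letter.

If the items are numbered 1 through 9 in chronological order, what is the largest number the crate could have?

7

The crate must come before the letter and the receipt — 2 items forced after it.
Everything else can be placed before the crate in some valid order, so the crate can sit as late as position 9 − 2 = 7.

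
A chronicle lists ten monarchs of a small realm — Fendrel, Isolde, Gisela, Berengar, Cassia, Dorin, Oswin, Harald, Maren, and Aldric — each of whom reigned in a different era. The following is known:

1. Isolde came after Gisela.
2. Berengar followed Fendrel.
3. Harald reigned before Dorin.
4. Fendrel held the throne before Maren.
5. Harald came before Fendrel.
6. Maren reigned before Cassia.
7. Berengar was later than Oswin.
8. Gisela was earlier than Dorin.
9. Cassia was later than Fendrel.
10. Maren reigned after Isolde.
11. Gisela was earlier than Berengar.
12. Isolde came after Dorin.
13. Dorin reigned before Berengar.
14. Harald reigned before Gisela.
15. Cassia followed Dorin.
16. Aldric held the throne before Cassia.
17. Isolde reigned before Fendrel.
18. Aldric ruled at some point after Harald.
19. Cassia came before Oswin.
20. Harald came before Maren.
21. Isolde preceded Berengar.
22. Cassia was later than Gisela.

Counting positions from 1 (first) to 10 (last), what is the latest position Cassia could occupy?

Cassia must come before Berengar and Oswin — 2 rulers forced after them.
Everything else can be placed before Cassia in some valid order, so Cassia can sit as late as position 10 − 2 = 8.

8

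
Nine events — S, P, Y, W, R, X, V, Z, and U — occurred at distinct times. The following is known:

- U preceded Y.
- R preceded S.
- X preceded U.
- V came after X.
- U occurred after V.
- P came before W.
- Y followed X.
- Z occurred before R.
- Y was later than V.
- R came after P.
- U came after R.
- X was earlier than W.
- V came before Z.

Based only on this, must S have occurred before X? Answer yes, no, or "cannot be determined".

no

Tracing the constraints gives X → V → Z → R → S, so X must come before S.
That means S cannot be before X.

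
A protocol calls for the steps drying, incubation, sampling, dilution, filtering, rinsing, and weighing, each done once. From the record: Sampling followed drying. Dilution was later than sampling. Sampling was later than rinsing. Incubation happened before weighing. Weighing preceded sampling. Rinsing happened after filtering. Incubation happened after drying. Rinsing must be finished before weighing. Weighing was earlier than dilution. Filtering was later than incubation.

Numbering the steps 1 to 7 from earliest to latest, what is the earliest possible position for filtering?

3

Drying and incubation must both come before filtering — 2 forced predecessors.
Nothing else is forced ahead of filtering, so its earliest slot is position 2 + 1 = 3.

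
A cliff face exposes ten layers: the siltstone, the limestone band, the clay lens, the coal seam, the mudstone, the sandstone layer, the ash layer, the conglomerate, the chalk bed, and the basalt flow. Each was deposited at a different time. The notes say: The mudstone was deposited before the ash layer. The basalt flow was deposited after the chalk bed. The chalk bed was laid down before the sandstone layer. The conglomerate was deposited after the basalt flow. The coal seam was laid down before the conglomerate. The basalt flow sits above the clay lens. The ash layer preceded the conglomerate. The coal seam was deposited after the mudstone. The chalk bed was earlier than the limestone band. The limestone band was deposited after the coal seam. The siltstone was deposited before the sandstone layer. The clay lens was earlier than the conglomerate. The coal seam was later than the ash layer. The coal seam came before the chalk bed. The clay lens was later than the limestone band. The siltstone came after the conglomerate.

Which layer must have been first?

the mudstone

The mudstone has a chain of constraints placing it before every other layer, so the mudstone must be first.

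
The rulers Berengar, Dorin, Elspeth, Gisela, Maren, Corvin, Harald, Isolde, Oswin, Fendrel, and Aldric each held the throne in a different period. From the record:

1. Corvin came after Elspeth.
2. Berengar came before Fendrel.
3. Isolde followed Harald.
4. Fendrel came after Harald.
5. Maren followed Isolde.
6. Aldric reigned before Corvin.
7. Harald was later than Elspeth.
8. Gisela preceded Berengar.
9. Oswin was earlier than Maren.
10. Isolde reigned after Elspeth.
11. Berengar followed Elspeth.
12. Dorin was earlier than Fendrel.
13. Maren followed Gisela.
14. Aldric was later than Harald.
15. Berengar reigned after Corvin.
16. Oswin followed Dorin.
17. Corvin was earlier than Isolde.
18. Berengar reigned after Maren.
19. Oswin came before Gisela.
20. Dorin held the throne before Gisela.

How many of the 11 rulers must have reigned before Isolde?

Directly stated before Isolde: Corvin, Elspeth, and Harald.
Aldric reaches Isolde via Aldric → Corvin → Isolde.
No chain forces Oswin (or any of the others) ahead of Isolde.
That's Aldric, Corvin, Elspeth, and Harald — 4 in all.

4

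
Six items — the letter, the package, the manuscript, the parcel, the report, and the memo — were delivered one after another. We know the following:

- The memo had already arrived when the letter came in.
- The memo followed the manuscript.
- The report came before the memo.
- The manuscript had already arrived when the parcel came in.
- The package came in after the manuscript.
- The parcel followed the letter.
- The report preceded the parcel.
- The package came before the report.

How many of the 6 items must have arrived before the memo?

Directly stated before the memo: the manuscript and the report.
The package reaches the memo via the package → the report → the memo.
No chain forces the parcel (or any of the others) ahead of the memo.
That's the manuscript, the package, and the report — 3 in all.

3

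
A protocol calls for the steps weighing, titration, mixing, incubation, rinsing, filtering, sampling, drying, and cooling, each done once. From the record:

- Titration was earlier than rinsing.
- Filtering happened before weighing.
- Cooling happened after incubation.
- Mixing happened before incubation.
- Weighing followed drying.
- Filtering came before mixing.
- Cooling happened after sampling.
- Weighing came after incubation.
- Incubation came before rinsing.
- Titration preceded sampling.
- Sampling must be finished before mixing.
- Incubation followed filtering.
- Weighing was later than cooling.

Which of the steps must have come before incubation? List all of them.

filtering, mixing, sampling, titration

Directly stated before incubation: filtering and mixing.
Sampling reaches incubation via sampling → mixing → incubation.
Titration reaches incubation via titration → sampling → mixing → incubation.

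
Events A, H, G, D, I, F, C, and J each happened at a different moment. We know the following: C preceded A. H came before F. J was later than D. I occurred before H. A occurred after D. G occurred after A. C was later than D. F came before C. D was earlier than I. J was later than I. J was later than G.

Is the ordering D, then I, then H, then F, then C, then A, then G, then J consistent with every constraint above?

yes

Check each stated constraint against the proposed order — e.g. I is ahead of J; D is ahead of J. Every pair is in the required order; nothing is violated.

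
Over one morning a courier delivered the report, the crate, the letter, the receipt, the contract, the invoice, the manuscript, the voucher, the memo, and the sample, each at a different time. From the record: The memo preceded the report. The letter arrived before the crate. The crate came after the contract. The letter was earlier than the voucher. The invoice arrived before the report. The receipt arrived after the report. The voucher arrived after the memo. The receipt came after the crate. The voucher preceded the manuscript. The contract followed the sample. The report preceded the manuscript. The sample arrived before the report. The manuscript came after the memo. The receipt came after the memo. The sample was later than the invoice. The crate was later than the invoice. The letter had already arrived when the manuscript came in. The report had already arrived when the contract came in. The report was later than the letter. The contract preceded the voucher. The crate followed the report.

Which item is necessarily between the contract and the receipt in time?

Tracing the constraints gives the contract → the crate → the receipt, so the crate sits after the contract and before the receipt.
No other item is forced both after the contract and before the receipt.

the crate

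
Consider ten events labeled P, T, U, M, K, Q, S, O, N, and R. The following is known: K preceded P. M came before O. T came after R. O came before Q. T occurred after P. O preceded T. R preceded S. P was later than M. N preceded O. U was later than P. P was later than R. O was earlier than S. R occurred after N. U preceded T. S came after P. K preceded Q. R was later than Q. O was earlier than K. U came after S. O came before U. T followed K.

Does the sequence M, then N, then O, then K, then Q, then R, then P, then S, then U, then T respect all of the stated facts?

yes

Check each stated constraint against the proposed order — e.g. O is ahead of U; O is ahead of T. Every pair is in the required order; nothing is violated.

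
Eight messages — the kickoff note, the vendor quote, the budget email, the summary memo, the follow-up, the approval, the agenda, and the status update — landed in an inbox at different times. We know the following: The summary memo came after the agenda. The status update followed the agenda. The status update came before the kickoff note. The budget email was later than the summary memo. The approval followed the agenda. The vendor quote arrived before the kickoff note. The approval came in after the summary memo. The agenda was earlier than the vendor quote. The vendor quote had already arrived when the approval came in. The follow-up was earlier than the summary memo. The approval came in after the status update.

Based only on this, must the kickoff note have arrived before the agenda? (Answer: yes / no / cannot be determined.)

no

Tracing the constraints gives the agenda → the vendor quote → the kickoff note, so the agenda must come before the kickoff note.
That means the kickoff note cannot be before the agenda.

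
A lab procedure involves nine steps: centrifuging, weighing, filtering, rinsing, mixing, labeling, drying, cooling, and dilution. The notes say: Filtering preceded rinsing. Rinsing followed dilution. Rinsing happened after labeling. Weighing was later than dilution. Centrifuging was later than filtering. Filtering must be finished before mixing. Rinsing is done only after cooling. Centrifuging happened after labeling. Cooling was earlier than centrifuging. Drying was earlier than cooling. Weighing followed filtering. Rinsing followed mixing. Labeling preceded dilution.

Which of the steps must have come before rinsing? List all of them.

Directly stated before rinsing: cooling, dilution, filtering, labeling, and mixing.
Drying reaches rinsing via drying → cooling → rinsing.

cooling, dilution, drying, filtering, labeling, mixing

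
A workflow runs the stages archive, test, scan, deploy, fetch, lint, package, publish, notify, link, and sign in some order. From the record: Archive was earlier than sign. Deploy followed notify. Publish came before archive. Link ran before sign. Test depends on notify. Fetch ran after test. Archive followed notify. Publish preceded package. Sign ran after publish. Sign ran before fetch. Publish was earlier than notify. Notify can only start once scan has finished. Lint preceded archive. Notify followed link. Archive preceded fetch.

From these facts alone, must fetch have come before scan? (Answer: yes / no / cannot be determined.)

Tracing the constraints gives scan → notify → archive → fetch, so scan must come before fetch.
That means fetch cannot be before scan.

no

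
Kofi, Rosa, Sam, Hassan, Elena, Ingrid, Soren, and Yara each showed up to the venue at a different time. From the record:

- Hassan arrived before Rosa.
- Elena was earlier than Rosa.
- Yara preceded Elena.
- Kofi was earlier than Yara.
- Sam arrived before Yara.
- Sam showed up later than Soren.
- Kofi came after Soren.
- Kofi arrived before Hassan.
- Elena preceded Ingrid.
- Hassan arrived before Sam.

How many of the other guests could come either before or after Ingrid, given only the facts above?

1

Forced before Ingrid: Elena, Hassan, Kofi, Sam, Soren, and Yara.
That leaves Rosa with no forced order relative to Ingrid — 1.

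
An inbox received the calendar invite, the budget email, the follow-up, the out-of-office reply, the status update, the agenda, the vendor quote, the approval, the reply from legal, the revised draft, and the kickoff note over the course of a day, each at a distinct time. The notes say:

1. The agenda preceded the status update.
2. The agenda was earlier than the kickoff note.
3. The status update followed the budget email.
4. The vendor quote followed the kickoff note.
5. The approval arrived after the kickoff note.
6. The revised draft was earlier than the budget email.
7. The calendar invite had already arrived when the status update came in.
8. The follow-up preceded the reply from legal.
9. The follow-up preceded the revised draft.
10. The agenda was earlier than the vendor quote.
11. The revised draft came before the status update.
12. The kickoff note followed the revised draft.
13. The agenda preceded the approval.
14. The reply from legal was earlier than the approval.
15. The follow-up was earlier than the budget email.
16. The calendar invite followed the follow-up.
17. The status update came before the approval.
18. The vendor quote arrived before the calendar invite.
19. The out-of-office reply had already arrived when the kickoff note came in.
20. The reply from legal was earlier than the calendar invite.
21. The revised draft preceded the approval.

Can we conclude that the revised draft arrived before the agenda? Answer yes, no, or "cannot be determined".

cannot be determined

No chain of stated constraints runs from the revised draft to the agenda, and none runs from the agenda to the revised draft either.
So the relative order of the revised draft and the agenda is not fixed by the given facts.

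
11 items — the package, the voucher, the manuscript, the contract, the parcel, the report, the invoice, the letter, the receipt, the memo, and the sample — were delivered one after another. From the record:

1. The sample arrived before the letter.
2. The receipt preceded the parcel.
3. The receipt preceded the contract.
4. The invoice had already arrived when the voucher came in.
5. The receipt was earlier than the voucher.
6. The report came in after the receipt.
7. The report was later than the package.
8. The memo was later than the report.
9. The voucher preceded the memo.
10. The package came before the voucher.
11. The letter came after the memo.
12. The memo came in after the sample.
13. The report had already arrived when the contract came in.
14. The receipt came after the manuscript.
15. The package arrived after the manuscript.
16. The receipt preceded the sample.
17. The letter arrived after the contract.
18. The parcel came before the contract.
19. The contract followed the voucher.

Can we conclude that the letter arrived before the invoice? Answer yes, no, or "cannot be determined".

no

Tracing the constraints gives the invoice → the voucher → the memo → the letter, so the invoice must come before the letter.
That means the letter cannot be before the invoice.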